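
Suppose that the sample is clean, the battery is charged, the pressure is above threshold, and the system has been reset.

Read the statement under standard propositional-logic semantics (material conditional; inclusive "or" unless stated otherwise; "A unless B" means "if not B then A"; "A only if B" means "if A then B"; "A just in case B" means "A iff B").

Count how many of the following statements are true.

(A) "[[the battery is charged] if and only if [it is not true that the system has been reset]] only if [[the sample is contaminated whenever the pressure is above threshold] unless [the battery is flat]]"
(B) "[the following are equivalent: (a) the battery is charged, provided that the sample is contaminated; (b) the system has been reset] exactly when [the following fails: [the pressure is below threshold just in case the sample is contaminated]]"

Let R = "the battery is charged" (T), D = "the system has been reset" (T), L = "the pressure is above threshold" (T), G = "the sample is contaminated" (F).

(A): Parsed as (R ↔ ¬D) → ((L → G) ∨ ¬R)

¬D = ¬T = F
R ↔ ¬D = T ↔ F = F
L → G = T → F = F
¬R = ¬T = F
(L → G) ∨ ¬R = F ∨ F = F
(R ↔ ¬D) → ((L → G) ∨ ¬R) = F → F = T
So (A) is true.

(B): Parsed as ((G → R) ↔ D) ↔ ¬(¬L ↔ G)

G → R = F → T = T
(G → R) ↔ D = T ↔ T = T
¬L = ¬T = F
¬L ↔ G = F ↔ F = T
¬(¬L ↔ G) = ¬T = F
((G → R) ↔ D) ↔ ¬(¬L ↔ G) = T ↔ F = F
So (B) is false.

True statements: 1.

1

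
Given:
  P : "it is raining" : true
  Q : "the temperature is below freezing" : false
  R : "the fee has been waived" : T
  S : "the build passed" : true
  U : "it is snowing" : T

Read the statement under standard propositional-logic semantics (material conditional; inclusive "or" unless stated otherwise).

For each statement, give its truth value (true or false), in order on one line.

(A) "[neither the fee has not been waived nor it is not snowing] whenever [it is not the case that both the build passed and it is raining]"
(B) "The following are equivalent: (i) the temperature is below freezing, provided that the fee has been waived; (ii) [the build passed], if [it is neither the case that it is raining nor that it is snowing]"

(A) True, (B) False

(A): In symbols: (S nand P) -> (~R nor ~U)

S nand P = T nand T = F
~R = ~T = F
~U = ~T = F
~R nor ~U = F nor F = T
(S nand P) -> (~R nor ~U) = F -> T = T
Thus (A) is true.

(B): Formalization: (R -> Q) <-> ((P nor U) -> S)

R -> Q = T -> F = F
P nor U = T nor T = F
(P nor U) -> S = F -> T = T
(R -> Q) <-> ((P nor U) -> S) = F <-> T = F
So (B) is false.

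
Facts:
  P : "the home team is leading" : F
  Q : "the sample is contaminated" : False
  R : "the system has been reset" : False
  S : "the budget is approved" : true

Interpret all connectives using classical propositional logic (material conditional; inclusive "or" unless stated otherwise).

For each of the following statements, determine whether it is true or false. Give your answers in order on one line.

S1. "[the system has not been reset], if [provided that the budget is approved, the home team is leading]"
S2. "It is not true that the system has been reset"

S1 T, S2 T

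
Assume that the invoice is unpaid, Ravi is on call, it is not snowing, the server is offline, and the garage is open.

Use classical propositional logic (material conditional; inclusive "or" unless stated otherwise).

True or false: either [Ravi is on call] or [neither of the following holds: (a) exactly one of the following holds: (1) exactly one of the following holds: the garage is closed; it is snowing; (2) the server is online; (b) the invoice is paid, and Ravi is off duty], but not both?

Let Q = "Ravi is on call" (True), V = "the garage is closed" (False), G = "it is snowing" (False), W = "the server is online" (False), P = "the invoice is paid" (False).
This is Q xor (((V xor G) xor W) nor (P and not Q)).

V xor G = False xor False = False
(V xor G) xor W = False xor False = False
not Q = not True = False
P and not Q = False and False = False
((V xor G) xor W) nor (P and not Q) = False nor False = True
Q xor (((V xor G) xor W) nor (P and not Q)) = True xor True = False

The statement is false.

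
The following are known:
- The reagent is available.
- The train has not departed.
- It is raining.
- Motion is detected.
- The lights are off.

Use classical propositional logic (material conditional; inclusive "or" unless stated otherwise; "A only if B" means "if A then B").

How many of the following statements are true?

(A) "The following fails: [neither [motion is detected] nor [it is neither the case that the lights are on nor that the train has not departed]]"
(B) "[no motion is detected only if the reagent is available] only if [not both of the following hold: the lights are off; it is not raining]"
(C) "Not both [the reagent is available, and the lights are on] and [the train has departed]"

3

Let S = "motion is detected" (T), U = "the lights are on" (F), Q = "the train has departed" (F), P = "the reagent is available" (T), R = "it is raining" (T).

(A): Formalization: ¬(S ↓ (U ↓ ¬Q))

¬Q = ¬F = T
U ↓ ¬Q = F ↓ T = F
S ↓ (U ↓ ¬Q) = T ↓ F = F
¬(S ↓ (U ↓ ¬Q)) = ¬F = T
Hence (A) is true.

(B): In symbols: (¬S → P) → (¬U ↑ ¬R)

¬S = ¬T = F
¬S → P = F → T = T
¬U = ¬F = T
¬R = ¬T = F
¬U ↑ ¬R = T ↑ F = T
(¬S → P) → (¬U ↑ ¬R) = T → T = T
Thus (B) is true.

(C): This is (P ∧ U) ↑ Q.

P ∧ U = T ∧ F = F
(P ∧ U) ↑ Q = F ↑ F = T
So (C) is true.

Count: 3.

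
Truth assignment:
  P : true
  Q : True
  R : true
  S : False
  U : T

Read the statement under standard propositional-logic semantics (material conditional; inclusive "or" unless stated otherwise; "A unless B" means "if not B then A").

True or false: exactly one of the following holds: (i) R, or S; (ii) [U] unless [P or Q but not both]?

False

Formalization: (R or S) xor (U or (P xor Q))

R or S = True or False = True
P xor Q = True xor True = False
U or (P xor Q) = True or False = True
(R or S) xor (U or (P xor Q)) = True xor True = False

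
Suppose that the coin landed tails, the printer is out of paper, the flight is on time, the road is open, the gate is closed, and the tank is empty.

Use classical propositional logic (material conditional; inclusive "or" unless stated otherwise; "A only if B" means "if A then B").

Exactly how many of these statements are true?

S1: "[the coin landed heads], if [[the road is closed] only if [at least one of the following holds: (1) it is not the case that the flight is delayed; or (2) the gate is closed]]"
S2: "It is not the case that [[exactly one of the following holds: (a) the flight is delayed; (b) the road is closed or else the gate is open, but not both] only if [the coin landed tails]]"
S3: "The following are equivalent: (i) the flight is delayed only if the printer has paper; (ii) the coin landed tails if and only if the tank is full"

0

Let S = "the road is closed" (F), L = "the flight is delayed" (F), K = "the gate is open" (F), R = "the coin landed heads" (F), H = "the printer has paper" (F), V = "the tank is full" (F).

S1: This is (S -> (~L | ~K)) -> R.

~L = ~F = T
~K = ~F = T
~L | ~K = T | T = T
S -> (~L | ~K) = F -> T = T
(S -> (~L | ~K)) -> R = T -> F = F
So S1 is false.

S2: Parsed as ~((L xor (S xor K)) -> ~R)

S xor K = F xor F = F
L xor (S xor K) = F xor F = F
~R = ~F = T
(L xor (S xor K)) -> ~R = F -> T = T
~((L xor (S xor K)) -> ~R) = ~T = F
Thus S2 is false.

S3: This is (L -> H) <-> (~R <-> V).

L -> H = F -> F = T
~R = ~F = T
~R <-> V = T <-> F = F
(L -> H) <-> (~R <-> V) = T <-> F = F
Hence S3 is false.

Count: 0.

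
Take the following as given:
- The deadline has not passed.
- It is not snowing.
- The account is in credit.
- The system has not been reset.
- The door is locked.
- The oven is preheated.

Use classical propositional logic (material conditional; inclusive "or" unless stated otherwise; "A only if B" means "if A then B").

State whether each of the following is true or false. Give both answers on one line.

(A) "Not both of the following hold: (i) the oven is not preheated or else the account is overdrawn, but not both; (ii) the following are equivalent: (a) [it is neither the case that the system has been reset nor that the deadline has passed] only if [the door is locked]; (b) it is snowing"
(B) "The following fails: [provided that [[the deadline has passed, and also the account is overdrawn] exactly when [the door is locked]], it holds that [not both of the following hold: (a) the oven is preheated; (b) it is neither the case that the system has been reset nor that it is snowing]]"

(A) T / (B) F

Let V = "the oven is preheated" (T), R = "the account is overdrawn" (F), S = "the system has been reset" (F), P = "the deadline has passed" (F), U = "the door is locked" (T), Q = "it is snowing" (F).

(A): Parsed as (~V xor R) nand (((S nor P) -> U) <-> Q)

~V = ~T = F
~V xor R = F xor F = F
S nor P = F nor F = T
(S nor P) -> U = T -> T = T
((S nor P) -> U) <-> Q = T <-> F = F
(~V xor R) nand (((S nor P) -> U) <-> Q) = F nand F = T
Thus (A) is true.

(B): This is ~(((P & R) <-> U) -> (V nand (S nor Q))).

P & R = F & F = F
(P & R) <-> U = F <-> T = F
S nor Q = F nor F = T
V nand (S nor Q) = T nand T = F
((P & R) <-> U) -> (V nand (S nor Q)) = F -> F = T
~(((P & R) <-> U) -> (V nand (S nor Q))) = ~T = F
Hence (B) is false.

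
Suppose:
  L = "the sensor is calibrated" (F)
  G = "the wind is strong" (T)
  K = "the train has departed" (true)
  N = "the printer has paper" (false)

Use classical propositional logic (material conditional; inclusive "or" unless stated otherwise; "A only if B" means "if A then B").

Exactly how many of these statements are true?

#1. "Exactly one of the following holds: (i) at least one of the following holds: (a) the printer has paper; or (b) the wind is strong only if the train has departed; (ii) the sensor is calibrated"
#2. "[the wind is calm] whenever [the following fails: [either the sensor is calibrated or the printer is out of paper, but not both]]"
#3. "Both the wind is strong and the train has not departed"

#1: This is (N | (G -> K)) xor L.

G -> K = T -> T = T
N | (G -> K) = F | T = T
(N | (G -> K)) xor L = T xor F = T
So #1 is true.

#2: In symbols: ~(L xor ~N) -> ~G

~N = ~F = T
L xor ~N = F xor T = T
~(L xor ~N) = ~T = F
~G = ~T = F
~(L xor ~N) -> ~G = F -> F = T
Hence #2 is true.

#3: This is G & ~K.

~K = ~T = F
G & ~K = T & F = F
Thus #3 is false.

Count: 2.

2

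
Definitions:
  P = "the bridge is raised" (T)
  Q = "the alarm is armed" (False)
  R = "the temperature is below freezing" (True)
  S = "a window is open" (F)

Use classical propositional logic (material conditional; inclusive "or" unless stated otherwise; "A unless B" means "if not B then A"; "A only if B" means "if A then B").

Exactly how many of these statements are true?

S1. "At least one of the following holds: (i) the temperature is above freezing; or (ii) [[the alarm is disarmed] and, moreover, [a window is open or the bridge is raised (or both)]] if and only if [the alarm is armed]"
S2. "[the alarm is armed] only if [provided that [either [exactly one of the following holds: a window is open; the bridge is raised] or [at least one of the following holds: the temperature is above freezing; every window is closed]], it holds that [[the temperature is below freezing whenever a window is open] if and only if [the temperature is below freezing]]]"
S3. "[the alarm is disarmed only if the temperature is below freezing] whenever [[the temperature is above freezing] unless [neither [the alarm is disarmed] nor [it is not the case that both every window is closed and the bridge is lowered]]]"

S1: Parsed as ~R | ((~Q & (S | P)) <-> Q)

~R = ~T = F
~Q = ~F = T
S | P = F | T = T
~Q & (S | P) = T & T = T
(~Q & (S | P)) <-> Q = T <-> F = F
~R | ((~Q & (S | P)) <-> Q) = F | F = F
Thus S1 is false.

S2: Formalization: Q -> (((S xor P) | (~R | ~S)) -> ((S -> R) <-> R))

S xor P = F xor T = T
~R = ~T = F
~S = ~F = T
~R | ~S = F | T = T
(S xor P) | (~R | ~S) = T | T = T
S -> R = F -> T = T
(S -> R) <-> R = T <-> T = T
((S xor P) | (~R | ~S)) -> ((S -> R) <-> R) = T -> T = T
Q -> (((S xor P) | (~R | ~S)) -> ((S -> R) <-> R)) = F -> T = T
Thus S2 is true.

S3: This is (~R | (~Q nor (~S nand ~P))) -> (~Q -> R).

~R = ~T = F
~Q = ~F = T
~S = ~F = T
~P = ~T = F
~S nand ~P = T nand F = T
~Q nor (~S nand ~P) = T nor T = F
~R | (~Q nor (~S nand ~P)) = F | F = F
~Q = ~F = T
~Q -> R = T -> T = T
(~R | (~Q nor (~S nand ~P))) -> (~Q -> R) = F -> T = T
Thus S3 is true.

True statements: 2 (S2, S3).

2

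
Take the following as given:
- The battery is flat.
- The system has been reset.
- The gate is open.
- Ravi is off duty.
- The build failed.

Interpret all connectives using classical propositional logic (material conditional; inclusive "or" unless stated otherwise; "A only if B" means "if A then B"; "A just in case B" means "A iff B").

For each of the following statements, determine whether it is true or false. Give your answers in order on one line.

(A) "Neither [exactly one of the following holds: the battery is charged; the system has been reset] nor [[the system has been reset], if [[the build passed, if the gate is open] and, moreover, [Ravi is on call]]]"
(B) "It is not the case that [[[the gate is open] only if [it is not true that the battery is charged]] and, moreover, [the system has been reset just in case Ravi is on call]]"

Let P = "the battery is charged" (False), Q = "the system has been reset" (True), R = "the gate is open" (True), U = "the build passed" (False), S = "Ravi is on call" (False).

(A): Formalization: (P xor Q) nor (((R -> U) and S) -> Q)

P xor Q = False xor True = True
R -> U = True -> False = False
(R -> U) and S = False and False = False
((R -> U) and S) -> Q = False -> True = True
(P xor Q) nor (((R -> U) and S) -> Q) = True nor True = False
So (A) is false.

(B): Formalization: not ((R -> not P) and (Q iff S))

not P = not False = True
R -> not P = True -> True = True
Q iff S = True iff False = False
(R -> not P) and (Q iff S) = True and False = False
not ((R -> not P) and (Q iff S)) = not False = True
Hence (B) is true.

(A) False; (B) True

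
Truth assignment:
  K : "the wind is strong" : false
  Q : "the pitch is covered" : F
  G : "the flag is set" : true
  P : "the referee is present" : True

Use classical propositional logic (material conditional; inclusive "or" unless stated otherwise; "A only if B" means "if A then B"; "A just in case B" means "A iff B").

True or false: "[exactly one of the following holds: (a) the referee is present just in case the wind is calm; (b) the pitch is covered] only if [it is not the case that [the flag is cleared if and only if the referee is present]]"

True.

Values: P=T, K=F, Q=F, G=T.
This is ((P ↔ ¬K) ⊕ Q) → ¬(¬G ↔ P).

¬K = ¬F = T
P ↔ ¬K = T ↔ T = T
(P ↔ ¬K) ⊕ Q = T ⊕ F = T
¬G = ¬T = F
¬G ↔ P = F ↔ T = F
¬(¬G ↔ P) = ¬F = T
((P ↔ ¬K) ⊕ Q) → ¬(¬G ↔ P) = T → T = T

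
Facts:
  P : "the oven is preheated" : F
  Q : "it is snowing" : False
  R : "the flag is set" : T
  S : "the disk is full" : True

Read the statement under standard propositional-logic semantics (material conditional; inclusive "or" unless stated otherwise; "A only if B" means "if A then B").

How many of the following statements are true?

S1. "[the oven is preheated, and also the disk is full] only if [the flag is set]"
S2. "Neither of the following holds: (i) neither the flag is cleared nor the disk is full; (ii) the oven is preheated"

2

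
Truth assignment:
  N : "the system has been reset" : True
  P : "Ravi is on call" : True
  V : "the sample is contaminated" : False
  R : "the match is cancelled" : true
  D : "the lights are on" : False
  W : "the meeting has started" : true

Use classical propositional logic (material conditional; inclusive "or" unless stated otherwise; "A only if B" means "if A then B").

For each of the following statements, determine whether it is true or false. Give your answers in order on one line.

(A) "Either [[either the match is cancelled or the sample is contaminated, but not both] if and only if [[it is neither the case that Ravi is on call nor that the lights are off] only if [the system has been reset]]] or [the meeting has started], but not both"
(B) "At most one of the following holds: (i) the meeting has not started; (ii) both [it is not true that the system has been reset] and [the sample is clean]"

(A): This is ((R xor V) <-> ((P nor ~D) -> N)) xor W.

R xor V = T xor F = T
~D = ~F = T
P nor ~D = T nor T = F
(P nor ~D) -> N = F -> T = T
(R xor V) <-> ((P nor ~D) -> N) = T <-> T = T
((R xor V) <-> ((P nor ~D) -> N)) xor W = T xor T = F
Hence (A) is false.

(B): Parsed as ~W nand (~N & ~V)

~W = ~T = F
~N = ~T = F
~V = ~F = T
~N & ~V = F & T = F
~W nand (~N & ~V) = F nand F = T
So (B) is true.

(A) False, (B) True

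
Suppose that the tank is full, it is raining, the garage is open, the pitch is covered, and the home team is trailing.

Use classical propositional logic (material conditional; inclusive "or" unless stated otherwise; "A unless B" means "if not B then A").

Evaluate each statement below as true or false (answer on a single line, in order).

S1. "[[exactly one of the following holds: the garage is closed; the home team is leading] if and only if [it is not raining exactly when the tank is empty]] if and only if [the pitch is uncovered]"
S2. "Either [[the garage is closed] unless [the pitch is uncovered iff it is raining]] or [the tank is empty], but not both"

Let R = "the garage is closed" (F), U = "the home team is leading" (F), Q = "it is raining" (T), P = "the tank is full" (T), S = "the pitch is covered" (T).

S1: This is ((R xor U) <-> (~Q <-> ~P)) <-> ~S.

R xor U = F xor F = F
~Q = ~T = F
~P = ~T = F
~Q <-> ~P = F <-> F = T
(R xor U) <-> (~Q <-> ~P) = F <-> T = F
~S = ~T = F
((R xor U) <-> (~Q <-> ~P)) <-> ~S = F <-> F = T
Thus S1 is true.

S2: Formalization: (R | (~S <-> Q)) xor ~P

~S = ~T = F
~S <-> Q = F <-> T = F
R | (~S <-> Q) = F | F = F
~P = ~T = F
(R | (~S <-> Q)) xor ~P = F xor F = F
Thus S2 is false.

S1 T; S2 F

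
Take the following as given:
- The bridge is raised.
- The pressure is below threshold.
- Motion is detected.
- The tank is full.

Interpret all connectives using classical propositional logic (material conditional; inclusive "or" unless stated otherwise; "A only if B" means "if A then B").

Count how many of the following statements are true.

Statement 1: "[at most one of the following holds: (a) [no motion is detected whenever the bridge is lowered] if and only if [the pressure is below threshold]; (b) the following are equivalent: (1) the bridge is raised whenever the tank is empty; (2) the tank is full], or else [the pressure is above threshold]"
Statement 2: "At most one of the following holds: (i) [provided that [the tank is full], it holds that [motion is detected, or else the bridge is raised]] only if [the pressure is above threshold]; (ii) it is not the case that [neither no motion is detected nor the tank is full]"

Let P = "the bridge is raised" (T), R = "motion is detected" (T), Q = "the pressure is above threshold" (F), S = "the tank is full" (T).

Statement 1: This is (((¬P → ¬R) ↔ ¬Q) ↑ ((¬S → P) ↔ S)) ∨ Q.

¬P = ¬T = F
¬R = ¬T = F
¬P → ¬R = F → F = T
¬Q = ¬F = T
(¬P → ¬R) ↔ ¬Q = T ↔ T = T
¬S = ¬T = F
¬S → P = F → T = T
(¬S → P) ↔ S = T ↔ T = T
((¬P → ¬R) ↔ ¬Q) ↑ ((¬S → P) ↔ S) = T ↑ T = F
(((¬P → ¬R) ↔ ¬Q) ↑ ((¬S → P) ↔ S)) ∨ Q = F ∨ F = F
So Statement 1 is false.

Statement 2: In symbols: ((S → (R ∨ P)) → Q) ↑ ¬(¬R ↓ S)

R ∨ P = T ∨ T = T
S → (R ∨ P) = T → T = T
(S → (R ∨ P)) → Q = T → F = F
¬R = ¬T = F
¬R ↓ S = F ↓ T = F
¬(¬R ↓ S) = ¬F = T
((S → (R ∨ P)) → Q) ↑ ¬(¬R ↓ S) = F ↑ T = T
So Statement 2 is true.

Count: 1.

1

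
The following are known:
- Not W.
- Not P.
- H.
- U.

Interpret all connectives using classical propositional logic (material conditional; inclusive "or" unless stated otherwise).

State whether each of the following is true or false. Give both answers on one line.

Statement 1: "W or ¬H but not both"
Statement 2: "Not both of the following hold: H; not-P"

Statement 1 F; Statement 2 F

Statement 1: Formalization: W xor not H

not H = not True = False
W xor not H = False xor False = False
Hence Statement 1 is false.

Statement 2: In symbols: H nand not P

not P = not False = True
H nand not P = True nand True = False
Hence Statement 2 is false.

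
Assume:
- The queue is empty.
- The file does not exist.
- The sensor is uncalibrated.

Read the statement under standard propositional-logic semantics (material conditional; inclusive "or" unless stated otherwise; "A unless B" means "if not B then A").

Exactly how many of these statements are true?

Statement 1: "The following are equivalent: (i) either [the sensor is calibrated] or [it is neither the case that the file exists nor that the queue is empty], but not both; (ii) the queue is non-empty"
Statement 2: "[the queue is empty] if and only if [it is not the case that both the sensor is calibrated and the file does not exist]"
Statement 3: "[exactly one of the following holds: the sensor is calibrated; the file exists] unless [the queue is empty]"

Let L = "the sensor is calibrated" (F), D = "the file exists" (F), R = "the queue is empty" (T).

Statement 1: In symbols: (L xor (D nor R)) <-> ~R

D nor R = F nor T = F
L xor (D nor R) = F xor F = F
~R = ~T = F
(L xor (D nor R)) <-> ~R = F <-> F = T
Thus Statement 1 is true.

Statement 2: Parsed as R <-> (L nand ~D)

~D = ~F = T
L nand ~D = F nand T = T
R <-> (L nand ~D) = T <-> T = T
Hence Statement 2 is true.

Statement 3: This is (L xor D) | R.

L xor D = F xor F = F
(L xor D) | R = F | T = T
Thus Statement 3 is true.

True statements: 3 (Statement 1, Statement 2, Statement 3).

3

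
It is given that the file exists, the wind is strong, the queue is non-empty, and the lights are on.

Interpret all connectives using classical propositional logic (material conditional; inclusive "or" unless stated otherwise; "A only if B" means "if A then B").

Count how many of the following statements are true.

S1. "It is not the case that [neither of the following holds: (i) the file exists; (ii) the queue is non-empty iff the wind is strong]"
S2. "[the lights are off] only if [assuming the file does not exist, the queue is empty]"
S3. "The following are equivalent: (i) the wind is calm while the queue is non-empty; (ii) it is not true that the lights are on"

3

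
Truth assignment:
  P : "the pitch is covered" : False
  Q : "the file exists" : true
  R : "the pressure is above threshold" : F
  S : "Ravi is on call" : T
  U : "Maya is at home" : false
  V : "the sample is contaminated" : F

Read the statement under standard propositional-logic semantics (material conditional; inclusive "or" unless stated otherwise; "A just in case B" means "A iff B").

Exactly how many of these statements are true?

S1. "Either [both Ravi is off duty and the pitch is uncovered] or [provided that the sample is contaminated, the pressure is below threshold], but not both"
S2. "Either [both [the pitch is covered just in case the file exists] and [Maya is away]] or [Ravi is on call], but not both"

2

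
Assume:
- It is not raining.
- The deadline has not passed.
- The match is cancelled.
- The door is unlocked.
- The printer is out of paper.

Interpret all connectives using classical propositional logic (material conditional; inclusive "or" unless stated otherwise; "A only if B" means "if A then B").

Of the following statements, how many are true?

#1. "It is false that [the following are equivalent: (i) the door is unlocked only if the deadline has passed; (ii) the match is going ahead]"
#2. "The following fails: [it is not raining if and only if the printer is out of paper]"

Let R = "the door is locked" (F), V = "the deadline has passed" (F), L = "the match is cancelled" (T), D = "it is raining" (F), S = "the printer has paper" (F).

#1: In symbols: ¬((¬R → V) ↔ ¬L)

¬R = ¬F = T
¬R → V = T → F = F
¬L = ¬T = F
(¬R → V) ↔ ¬L = F ↔ F = T
¬((¬R → V) ↔ ¬L) = ¬T = F
Thus #1 is false.

#2: In symbols: ¬(¬D ↔ ¬S)

¬D = ¬F = T
¬S = ¬F = T
¬D ↔ ¬S = T ↔ T = T
¬(¬D ↔ ¬S) = ¬T = F
So #2 is false.

0 of the 2 statements are true (none).

0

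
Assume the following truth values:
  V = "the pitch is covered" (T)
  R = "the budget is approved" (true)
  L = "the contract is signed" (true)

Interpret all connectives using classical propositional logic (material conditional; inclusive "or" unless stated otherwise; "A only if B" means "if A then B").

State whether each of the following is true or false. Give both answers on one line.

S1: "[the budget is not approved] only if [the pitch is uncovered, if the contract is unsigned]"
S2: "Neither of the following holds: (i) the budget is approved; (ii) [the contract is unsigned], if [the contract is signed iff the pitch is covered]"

S1: In symbols: ¬R → (¬L → ¬V)

¬R = ¬T = F
¬L = ¬T = F
¬V = ¬T = F
¬L → ¬V = F → F = T
¬R → (¬L → ¬V) = F → T = T
Thus S1 is true.

S2: In symbols: R ↓ ((L ↔ V) → ¬L)

L ↔ V = T ↔ T = T
¬L = ¬T = F
(L ↔ V) → ¬L = T → F = F
R ↓ ((L ↔ V) → ¬L) = T ↓ F = F
Hence S2 is false.

S1 T, S2 F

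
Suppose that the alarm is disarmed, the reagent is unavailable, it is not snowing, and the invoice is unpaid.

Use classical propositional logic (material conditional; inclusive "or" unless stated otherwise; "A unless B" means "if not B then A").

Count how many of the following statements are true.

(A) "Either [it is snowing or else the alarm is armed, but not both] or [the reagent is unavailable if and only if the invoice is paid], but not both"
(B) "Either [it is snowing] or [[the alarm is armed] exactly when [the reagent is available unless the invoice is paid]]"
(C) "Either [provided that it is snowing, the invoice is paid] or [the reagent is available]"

Let K = "it is snowing" (False), Q = "the alarm is armed" (False), N = "the reagent is available" (False), R = "the invoice is paid" (False).

(A): In symbols: (K xor Q) xor (not N iff R)

K xor Q = False xor False = False
not N = not False = True
not N iff R = True iff False = False
(K xor Q) xor (not N iff R) = False xor False = False
So (A) is false.

(B): In symbols: K or (Q iff (N or R))

N or R = False or False = False
Q iff (N or R) = False iff False = True
K or (Q iff (N or R)) = False or True = True
Thus (B) is true.

(C): Formalization: (K -> R) or N

K -> R = False -> False = True
(K -> R) or N = True or False = True
Hence (C) is true.

2 of the 3 statements are true.

2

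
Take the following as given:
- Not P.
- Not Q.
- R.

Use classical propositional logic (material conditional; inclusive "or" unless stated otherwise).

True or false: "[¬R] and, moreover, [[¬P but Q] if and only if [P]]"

This is ¬R ∧ ((¬P ∧ Q) ↔ P).

¬R = ¬T = F
¬P = ¬F = T
¬P ∧ Q = T ∧ F = F
(¬P ∧ Q) ↔ P = F ↔ F = T
¬R ∧ ((¬P ∧ Q) ↔ P) = F ∧ T = F

False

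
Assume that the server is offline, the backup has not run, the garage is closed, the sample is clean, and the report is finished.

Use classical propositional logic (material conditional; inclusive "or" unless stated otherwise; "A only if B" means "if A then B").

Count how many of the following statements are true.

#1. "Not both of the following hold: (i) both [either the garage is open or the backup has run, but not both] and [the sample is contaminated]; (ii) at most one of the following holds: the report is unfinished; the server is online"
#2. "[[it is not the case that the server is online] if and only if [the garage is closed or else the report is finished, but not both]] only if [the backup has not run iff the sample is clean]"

2

Let R = "the garage is closed" (True), Q = "the backup has run" (False), S = "the sample is contaminated" (False), U = "the report is finished" (True), P = "the server is online" (False).

#1: Formalization: ((not R xor Q) and S) nand (not U nand P)

not R = not True = False
not R xor Q = False xor False = False
(not R xor Q) and S = False and False = False
not U = not True = False
not U nand P = False nand False = True
((not R xor Q) and S) nand (not U nand P) = False nand True = True
So #1 is true.

#2: Parsed as (not P iff (R xor U)) -> (not Q iff not S)

not P = not False = True
R xor U = True xor True = False
not P iff (R xor U) = True iff False = False
not Q = not False = True
not S = not False = True
not Q iff not S = True iff True = True
(not P iff (R xor U)) -> (not Q iff not S) = False -> True = True
Thus #2 is true.

2 of the 2 statements are true.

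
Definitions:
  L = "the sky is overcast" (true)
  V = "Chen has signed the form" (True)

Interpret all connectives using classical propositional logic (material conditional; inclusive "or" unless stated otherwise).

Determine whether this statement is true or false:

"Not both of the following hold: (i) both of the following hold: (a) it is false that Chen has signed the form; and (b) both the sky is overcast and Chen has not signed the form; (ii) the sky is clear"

True.

This is (¬V ∧ (L ∧ ¬V)) ↑ ¬L.

¬V = ¬T = F
¬V = ¬T = F
L ∧ ¬V = T ∧ F = F
¬V ∧ (L ∧ ¬V) = F ∧ F = F
¬L = ¬T = F
(¬V ∧ (L ∧ ¬V)) ↑ ¬L = F ↑ F = T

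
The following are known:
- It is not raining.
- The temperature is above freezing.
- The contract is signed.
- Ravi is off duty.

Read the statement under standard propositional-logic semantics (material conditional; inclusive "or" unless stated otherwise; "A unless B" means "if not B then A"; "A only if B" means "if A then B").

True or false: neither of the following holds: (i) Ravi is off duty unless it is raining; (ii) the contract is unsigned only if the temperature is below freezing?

false

Let S = "Ravi is on call" (F), P = "it is raining" (F), R = "the contract is signed" (T), Q = "the temperature is below freezing" (F).
Parsed as (~S | P) nor (~R -> Q)

~S = ~F = T
~S | P = T | F = T
~R = ~T = F
~R -> Q = F -> F = T
(~S | P) nor (~R -> Q) = T nor T = F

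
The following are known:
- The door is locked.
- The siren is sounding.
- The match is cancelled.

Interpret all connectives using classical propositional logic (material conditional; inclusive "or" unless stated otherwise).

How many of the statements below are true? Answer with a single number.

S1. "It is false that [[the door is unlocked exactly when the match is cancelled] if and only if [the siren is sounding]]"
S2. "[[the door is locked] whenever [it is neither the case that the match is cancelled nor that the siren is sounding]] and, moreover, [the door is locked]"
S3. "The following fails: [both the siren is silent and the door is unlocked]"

3

Let P = "the door is locked" (T), R = "the match is cancelled" (T), Q = "the siren is sounding" (T).

S1: This is ¬((¬P ↔ R) ↔ Q).

¬P = ¬T = F
¬P ↔ R = F ↔ T = F
(¬P ↔ R) ↔ Q = F ↔ T = F
¬((¬P ↔ R) ↔ Q) = ¬F = T
So S1 is true.

S2: Formalization: ((R ↓ Q) → P) ∧ P

R ↓ Q = T ↓ T = F
(R ↓ Q) → P = F → T = T
((R ↓ Q) → P) ∧ P = T ∧ T = T
Hence S2 is true.

S3: Formalization: ¬(¬Q ∧ ¬P)

¬Q = ¬T = F
¬P = ¬T = F
¬Q ∧ ¬P = F ∧ F = F
¬(¬Q ∧ ¬P) = ¬F = T
Hence S3 is true.

Count: 3.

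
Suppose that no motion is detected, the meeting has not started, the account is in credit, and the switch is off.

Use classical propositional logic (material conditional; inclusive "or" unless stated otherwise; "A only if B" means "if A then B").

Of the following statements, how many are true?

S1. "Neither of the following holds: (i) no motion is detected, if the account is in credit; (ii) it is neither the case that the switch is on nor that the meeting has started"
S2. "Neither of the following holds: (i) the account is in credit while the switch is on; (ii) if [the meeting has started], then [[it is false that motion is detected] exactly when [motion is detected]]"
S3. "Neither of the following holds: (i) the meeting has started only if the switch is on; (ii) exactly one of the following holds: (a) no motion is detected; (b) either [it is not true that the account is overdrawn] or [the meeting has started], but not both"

Let R = "the account is overdrawn" (F), P = "motion is detected" (F), S = "the switch is on" (F), Q = "the meeting has started" (F).

S1: Parsed as (¬R → ¬P) ↓ (S ↓ Q)

¬R = ¬F = T
¬P = ¬F = T
¬R → ¬P = T → T = T
S ↓ Q = F ↓ F = T
(¬R → ¬P) ↓ (S ↓ Q) = T ↓ T = F
So S1 is false.

S2: In symbols: (¬R ∧ S) ↓ (Q → (¬P ↔ P))

¬R = ¬F = T
¬R ∧ S = T ∧ F = F
¬P = ¬F = T
¬P ↔ P = T ↔ F = F
Q → (¬P ↔ P) = F → F = T
(¬R ∧ S) ↓ (Q → (¬P ↔ P)) = F ↓ T = F
So S2 is false.

S3: Formalization: (Q → S) ↓ (¬P ⊕ (¬R ⊕ Q))

Q → S = F → F = T
¬P = ¬F = T
¬R = ¬F = T
¬R ⊕ Q = T ⊕ F = T
¬P ⊕ (¬R ⊕ Q) = T ⊕ T = F
(Q → S) ↓ (¬P ⊕ (¬R ⊕ Q)) = T ↓ F = F
Thus S3 is false.

True statements: 0 (none).

0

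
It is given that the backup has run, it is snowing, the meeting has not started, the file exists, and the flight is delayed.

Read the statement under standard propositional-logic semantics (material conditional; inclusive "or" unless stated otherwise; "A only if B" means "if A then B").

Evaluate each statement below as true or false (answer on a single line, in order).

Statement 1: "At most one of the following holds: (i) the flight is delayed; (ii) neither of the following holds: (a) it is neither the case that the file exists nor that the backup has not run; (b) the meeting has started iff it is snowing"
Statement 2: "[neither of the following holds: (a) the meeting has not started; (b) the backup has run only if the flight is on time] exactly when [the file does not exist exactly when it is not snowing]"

Let S = "the flight is delayed" (T), Q = "the file exists" (T), H = "the backup has run" (T), D = "the meeting has started" (F), K = "it is snowing" (T).

Statement 1: In symbols: S ↑ ((Q ↓ ¬H) ↓ (D ↔ K))

¬H = ¬T = F
Q ↓ ¬H = T ↓ F = F
D ↔ K = F ↔ T = F
(Q ↓ ¬H) ↓ (D ↔ K) = F ↓ F = T
S ↑ ((Q ↓ ¬H) ↓ (D ↔ K)) = T ↑ T = F
Thus Statement 1 is false.

Statement 2: In symbols: (¬D ↓ (H → ¬S)) ↔ (¬Q ↔ ¬K)

¬D = ¬F = T
¬S = ¬T = F
H → ¬S = T → F = F
¬D ↓ (H → ¬S) = T ↓ F = F
¬Q = ¬T = F
¬K = ¬T = F
¬Q ↔ ¬K = F ↔ F = T
(¬D ↓ (H → ¬S)) ↔ (¬Q ↔ ¬K) = F ↔ T = F
Thus Statement 2 is false.

Statement 1 F; Statement 2 F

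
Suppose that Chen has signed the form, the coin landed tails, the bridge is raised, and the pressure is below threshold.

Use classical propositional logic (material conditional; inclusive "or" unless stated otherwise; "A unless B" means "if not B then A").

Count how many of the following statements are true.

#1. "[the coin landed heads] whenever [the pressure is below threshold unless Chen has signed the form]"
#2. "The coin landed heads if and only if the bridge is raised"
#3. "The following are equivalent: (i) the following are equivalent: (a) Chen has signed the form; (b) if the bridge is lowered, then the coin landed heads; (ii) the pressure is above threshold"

Let U = "the pressure is above threshold" (F), V = "Chen has signed the form" (T), M = "the coin landed heads" (F), N = "the bridge is raised" (T).

#1: In symbols: (~U | V) -> M

~U = ~F = T
~U | V = T | T = T
(~U | V) -> M = T -> F = F
Hence #1 is false.

#2: Formalization: M <-> N

M <-> N = F <-> T = F
So #2 is false.

#3: Parsed as (V <-> (~N -> M)) <-> U

~N = ~T = F
~N -> M = F -> F = T
V <-> (~N -> M) = T <-> T = T
(V <-> (~N -> M)) <-> U = T <-> F = F
So #3 is false.

True statements: 0 (none).

0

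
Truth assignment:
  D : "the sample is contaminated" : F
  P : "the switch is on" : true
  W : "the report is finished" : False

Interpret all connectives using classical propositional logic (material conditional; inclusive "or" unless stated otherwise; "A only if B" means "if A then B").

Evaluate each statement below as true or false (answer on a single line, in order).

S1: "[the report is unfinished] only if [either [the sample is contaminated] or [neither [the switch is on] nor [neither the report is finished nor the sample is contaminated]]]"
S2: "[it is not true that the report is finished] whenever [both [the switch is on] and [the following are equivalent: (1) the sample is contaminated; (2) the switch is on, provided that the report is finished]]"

S1 false; S2 true

S1: Formalization: not W -> (D or (P nor (W nor D)))

not W = not False = True
W nor D = False nor False = True
P nor (W nor D) = True nor True = False
D or (P nor (W nor D)) = False or False = False
not W -> (D or (P nor (W nor D))) = True -> False = False
Hence S1 is false.

S2: This is (P and (D iff (W -> P))) -> not W.

W -> P = False -> True = True
D iff (W -> P) = False iff True = False
P and (D iff (W -> P)) = True and False = False
not W = not False = True
(P and (D iff (W -> P))) -> not W = False -> True = True
Hence S2 is true.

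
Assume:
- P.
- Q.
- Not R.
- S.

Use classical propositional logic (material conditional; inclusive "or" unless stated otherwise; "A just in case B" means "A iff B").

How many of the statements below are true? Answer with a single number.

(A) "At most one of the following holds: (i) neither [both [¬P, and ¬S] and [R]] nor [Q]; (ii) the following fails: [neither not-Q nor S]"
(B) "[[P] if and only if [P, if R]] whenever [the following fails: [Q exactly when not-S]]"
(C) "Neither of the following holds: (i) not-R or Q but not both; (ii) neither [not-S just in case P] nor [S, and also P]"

3

(A): Formalization: (((not P and not S) and R) nor Q) nand not (not Q nor S)

not P = not True = False
not S = not True = False
not P and not S = False and False = False
(not P and not S) and R = False and False = False
((not P and not S) and R) nor Q = False nor True = False
not Q = not True = False
not Q nor S = False nor True = False
not (not Q nor S) = not False = True
(((not P and not S) and R) nor Q) nand not (not Q nor S) = False nand True = True
Thus (A) is true.

(B): Parsed as not (Q iff not S) -> (P iff (R -> P))

not S = not True = False
Q iff not S = True iff False = False
not (Q iff not S) = not False = True
R -> P = False -> True = True
P iff (R -> P) = True iff True = True
not (Q iff not S) -> (P iff (R -> P)) = True -> True = True
Hence (B) is true.

(C): In symbols: (not R xor Q) nor ((not S iff P) nor (S and P))

not R = not False = True
not R xor Q = True xor True = False
not S = not True = False
not S iff P = False iff True = False
S and P = True and True = True
(not S iff P) nor (S and P) = False nor True = False
(not R xor Q) nor ((not S iff P) nor (S and P)) = False nor False = True
Thus (C) is true.

True statements: 3.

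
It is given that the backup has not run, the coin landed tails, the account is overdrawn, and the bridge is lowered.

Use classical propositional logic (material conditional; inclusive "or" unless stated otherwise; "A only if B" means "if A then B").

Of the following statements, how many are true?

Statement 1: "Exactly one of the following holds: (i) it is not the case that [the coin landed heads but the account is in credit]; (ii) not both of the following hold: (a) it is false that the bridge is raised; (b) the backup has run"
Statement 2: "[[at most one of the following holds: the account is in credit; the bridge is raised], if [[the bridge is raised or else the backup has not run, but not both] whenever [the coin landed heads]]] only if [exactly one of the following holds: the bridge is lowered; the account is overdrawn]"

0

Let Q = "the coin landed heads" (False), R = "the account is overdrawn" (True), S = "the bridge is raised" (False), P = "the backup has run" (False).

Statement 1: In symbols: not (Q and not R) xor (not S nand P)

not R = not True = False
Q and not R = False and False = False
not (Q and not R) = not False = True
not S = not False = True
not S nand P = True nand False = True
not (Q and not R) xor (not S nand P) = True xor True = False
So Statement 1 is false.

Statement 2: Parsed as ((Q -> (S xor not P)) -> (not R nand S)) -> (not S xor R)

not P = not False = True
S xor not P = False xor True = True
Q -> (S xor not P) = False -> True = True
not R = not True = False
not R nand S = False nand False = True
(Q -> (S xor not P)) -> (not R nand S) = True -> True = True
not S = not False = True
not S xor R = True xor True = False
((Q -> (S xor not P)) -> (not R nand S)) -> (not S xor R) = True -> False = False
Thus Statement 2 is false.

0 of the 2 statements are true (none).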